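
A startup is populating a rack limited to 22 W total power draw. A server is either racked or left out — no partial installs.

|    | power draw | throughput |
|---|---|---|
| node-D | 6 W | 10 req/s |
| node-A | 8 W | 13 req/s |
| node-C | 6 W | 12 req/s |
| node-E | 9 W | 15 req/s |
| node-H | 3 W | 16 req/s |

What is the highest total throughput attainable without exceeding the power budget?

44

Allowing fractional choices, the relaxed optimum would be about 49.7, but servers are indivisible.
node-A + node-E + node-H: power draw 8 + 9 + 3 = 20 ≤ 22, throughput 13 + 15 + 16 = 44.
node-C + node-E + node-H: power draw 6 + 9 + 3 = 18 ≤ 22, throughput 12 + 15 + 16 = 43.
Best is node-A, node-E, and node-H with total throughput 44.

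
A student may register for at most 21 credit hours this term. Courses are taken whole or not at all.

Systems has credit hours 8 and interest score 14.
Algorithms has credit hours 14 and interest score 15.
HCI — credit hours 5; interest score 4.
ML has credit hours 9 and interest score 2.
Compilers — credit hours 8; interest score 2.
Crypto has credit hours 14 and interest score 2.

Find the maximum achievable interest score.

Algorithms + HCI: credit hours 14 + 5 = 19 ≤ 21, interest score 15 + 4 = 19.
Systems + HCI: credit hours 8 + 5 = 13 ≤ 21, interest score 14 + 4 = 18.
Systems + HCI + Compilers: credit hours 8 + 5 + 8 = 21 ≤ 21, interest score 14 + 4 + 2 = 20.
Best is Systems, HCI, and Compilers with total interest score 20.

20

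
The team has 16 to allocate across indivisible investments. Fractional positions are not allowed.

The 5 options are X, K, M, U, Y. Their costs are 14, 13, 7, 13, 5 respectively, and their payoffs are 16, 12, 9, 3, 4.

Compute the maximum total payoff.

K: cost 13 ≤ 16, payoff 12.
X: cost 14 ≤ 16, payoff 16.
M + Y: cost 7 + 5 = 12 ≤ 16, payoff 9 + 4 = 13.
Best is X with total payoff 16.

16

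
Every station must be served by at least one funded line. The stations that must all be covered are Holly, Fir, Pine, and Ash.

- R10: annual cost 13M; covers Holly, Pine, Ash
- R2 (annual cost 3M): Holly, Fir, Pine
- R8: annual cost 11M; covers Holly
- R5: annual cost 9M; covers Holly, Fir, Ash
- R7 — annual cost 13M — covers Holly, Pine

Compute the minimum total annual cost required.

Choose R2 and R5: together they cover Holly, Fir, Pine, Ash — every station.
Total annual cost: 3 + 9 = 12.

12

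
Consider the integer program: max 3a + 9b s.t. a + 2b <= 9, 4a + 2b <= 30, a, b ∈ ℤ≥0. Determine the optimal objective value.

39

(a,b)=(1,4): 1·1+2·4=9≤9, 4·1+2·4=12≤30, objective 39.
(a,b)=(0,4): 1·0+2·4=8≤9, 4·0+2·4=8≤30, objective 36.
Maximum is 39 at (a,b)=(1,4).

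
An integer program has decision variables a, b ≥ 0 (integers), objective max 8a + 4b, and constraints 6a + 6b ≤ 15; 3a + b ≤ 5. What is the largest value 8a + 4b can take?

The continuous relaxation peaks at (1.25, 1.25) with value 15.00; rounding to a feasible lattice point costs some objective.
(a,b)=(1,1): 6·1+6·1=12≤15, 3·1+1·1=4≤5, objective 12.
(a,b)=(0,2): 6·0+6·2=12≤15, 3·0+1·2=2≤5, objective 8.
(a,b)=(1,0): 6·1+6·0=6≤15, 3·1+1·0=3≤5, objective 8.
No feasible integer point exceeds 12.

12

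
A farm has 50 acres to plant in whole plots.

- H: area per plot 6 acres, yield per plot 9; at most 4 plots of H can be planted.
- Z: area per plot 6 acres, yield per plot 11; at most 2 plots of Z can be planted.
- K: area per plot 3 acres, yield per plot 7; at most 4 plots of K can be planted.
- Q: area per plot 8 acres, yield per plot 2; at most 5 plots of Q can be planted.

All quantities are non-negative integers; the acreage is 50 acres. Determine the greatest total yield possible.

86

3×H, 2×Z, 4×K, and 1×Q: area 50 ≤ 50, yield 3·9 + 2·11 + 4·7 + 1·2 = 79.
4×H, 2×Z, and 4×K: area 48 ≤ 50, yield 4·9 + 2·11 + 4·7 = 86.
Best is 86.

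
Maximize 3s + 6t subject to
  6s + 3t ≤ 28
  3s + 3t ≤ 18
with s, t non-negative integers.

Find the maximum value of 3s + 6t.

36

(s,t)=(0,6): 6·0+3·6=18≤28, 3·0+3·6=18≤18, objective 36.
(s,t)=(1,5): 6·1+3·5=21≤28, 3·1+3·5=18≤18, objective 33.
(s,t)=(0,5): 6·0+3·5=15≤28, 3·0+3·5=15≤18, objective 30.
Maximum is 36 at (s,t)=(0,6).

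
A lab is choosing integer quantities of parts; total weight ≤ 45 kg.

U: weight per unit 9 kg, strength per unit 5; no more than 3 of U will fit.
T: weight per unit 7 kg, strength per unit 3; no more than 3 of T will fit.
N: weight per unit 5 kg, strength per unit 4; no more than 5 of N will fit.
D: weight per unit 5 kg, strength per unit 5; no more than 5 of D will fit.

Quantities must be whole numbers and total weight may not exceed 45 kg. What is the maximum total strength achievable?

41

D has the best ratio (5/5); taking only D gives at most 5×5 = 25 (stopped by the supply cap of 5).
Mixing does better — 4×N and 5×D: weight 45 ≤ 45, strength 4·4 + 5·5 = 41.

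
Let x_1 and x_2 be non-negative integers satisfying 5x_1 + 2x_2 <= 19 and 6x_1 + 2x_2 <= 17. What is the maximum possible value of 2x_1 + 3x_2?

24

Relaxing integrality, the LP optimum is 25.50 at (x_1,x_2) = (0, 8.5), which is not an integer point.
(x_1,x_2)=(0,8): 5·0+2·8=16≤19, 6·0+2·8=16≤17, objective 24.
(x_1,x_2)=(0,7): 5·0+2·7=14≤19, 6·0+2·7=14≤17, objective 21.
Maximum is 24 at (x_1,x_2)=(0,8).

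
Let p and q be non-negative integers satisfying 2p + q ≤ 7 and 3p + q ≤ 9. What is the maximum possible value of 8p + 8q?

(p,q)=(0,7) is feasible, giving 56.
(p,q)=(0,6) is feasible, giving 48.
No feasible integer point exceeds 56.

56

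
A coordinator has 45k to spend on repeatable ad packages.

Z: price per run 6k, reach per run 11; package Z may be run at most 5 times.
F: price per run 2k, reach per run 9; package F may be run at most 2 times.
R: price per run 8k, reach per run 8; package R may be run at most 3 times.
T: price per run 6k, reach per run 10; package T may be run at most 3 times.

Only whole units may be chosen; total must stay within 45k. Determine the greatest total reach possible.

This is a bounded integer knapsack.
F has the best ratio (9/2); taking only F gives at most 2×9 = 18 (stopped by the supply cap of 2).
Mixing does better — 5×Z, 1×F, and 2×T: price 44 ≤ 45, reach 5·11 + 1·9 + 2·10 = 84.

84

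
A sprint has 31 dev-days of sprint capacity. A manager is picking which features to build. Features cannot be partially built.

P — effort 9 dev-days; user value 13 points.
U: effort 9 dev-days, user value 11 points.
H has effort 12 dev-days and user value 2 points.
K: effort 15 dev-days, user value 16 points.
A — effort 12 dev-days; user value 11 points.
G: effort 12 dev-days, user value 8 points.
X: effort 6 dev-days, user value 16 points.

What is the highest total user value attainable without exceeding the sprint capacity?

45

U + K + X: effort 9 + 15 + 6 = 30 ≤ 31, user value 11 + 16 + 16 = 43.
P + K + X: effort 9 + 15 + 6 = 30 ≤ 31, user value 13 + 16 + 16 = 45.
P + U + X: effort 9 + 9 + 6 = 24 ≤ 31, user value 13 + 11 + 16 = 40.
Best is P, K, and X with total user value 45.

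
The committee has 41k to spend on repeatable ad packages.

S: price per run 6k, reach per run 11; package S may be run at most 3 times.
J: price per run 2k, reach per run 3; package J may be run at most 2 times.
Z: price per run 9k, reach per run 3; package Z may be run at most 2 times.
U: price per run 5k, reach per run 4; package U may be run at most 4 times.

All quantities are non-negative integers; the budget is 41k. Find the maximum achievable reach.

52

3×S, 1×J, and 4×U: price 40 ≤ 41, reach 3·11 + 1·3 + 4·4 = 52.
3×S, 2×J, and 3×U: price 37 ≤ 41, reach 3·11 + 2·3 + 3·4 = 51.
Best is 52.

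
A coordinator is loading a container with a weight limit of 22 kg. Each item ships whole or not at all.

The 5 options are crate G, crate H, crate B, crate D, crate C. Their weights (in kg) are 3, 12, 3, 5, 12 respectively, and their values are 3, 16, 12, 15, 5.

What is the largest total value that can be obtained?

Allowing fractional choices, the relaxed optimum would be about 45.0, but items are indivisible.
crate G + crate H + crate D: weight 3 + 12 + 5 = 20 ≤ 22, value 3 + 16 + 15 = 34.
crate H + crate B + crate D: weight 12 + 3 + 5 = 20 ≤ 22, value 16 + 12 + 15 = 43.
Best is crate H, crate B, and crate D with total value 43.

43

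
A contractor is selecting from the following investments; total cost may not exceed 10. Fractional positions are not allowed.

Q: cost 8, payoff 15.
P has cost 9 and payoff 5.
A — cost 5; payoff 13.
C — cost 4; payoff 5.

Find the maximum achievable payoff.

18

A: cost 5 ≤ 10, payoff 13.
A + C: cost 5 + 4 = 9 ≤ 10, payoff 13 + 5 = 18.
Q: cost 8 ≤ 10, payoff 15.
Best is A and C with total payoff 18.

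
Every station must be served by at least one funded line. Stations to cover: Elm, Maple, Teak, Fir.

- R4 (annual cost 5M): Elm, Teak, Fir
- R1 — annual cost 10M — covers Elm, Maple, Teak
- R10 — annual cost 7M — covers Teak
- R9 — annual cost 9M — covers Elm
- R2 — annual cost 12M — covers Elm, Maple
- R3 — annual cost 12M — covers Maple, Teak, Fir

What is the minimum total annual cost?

Choose R4 and R1: together they cover Elm, Maple, Teak, Fir — every station.
Total annual cost: 5 + 10 = 15.
No cover costs less than 15.

15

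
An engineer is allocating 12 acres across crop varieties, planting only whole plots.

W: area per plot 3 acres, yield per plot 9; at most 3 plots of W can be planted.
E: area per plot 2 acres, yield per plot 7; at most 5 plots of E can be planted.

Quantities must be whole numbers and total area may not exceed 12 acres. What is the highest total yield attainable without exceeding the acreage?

2×W and 3×E: area 12 ≤ 12, yield 2·9 + 3·7 = 39.
1×W and 4×E: area 11 ≤ 12, yield 1·9 + 4·7 = 37.
Best is 39.

39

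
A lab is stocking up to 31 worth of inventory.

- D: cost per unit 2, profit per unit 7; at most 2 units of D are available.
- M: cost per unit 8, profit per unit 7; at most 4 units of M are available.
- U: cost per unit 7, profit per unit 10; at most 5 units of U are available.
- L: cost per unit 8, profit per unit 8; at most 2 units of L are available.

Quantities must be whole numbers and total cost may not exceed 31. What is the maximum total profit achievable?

47

1×D and 4×U: cost 30 ≤ 31, profit 1·7 + 4·10 = 47.
1×D, 3×U, and 1×L: cost 31 ≤ 31, profit 1·7 + 3·10 + 1·8 = 45.
Best is 47.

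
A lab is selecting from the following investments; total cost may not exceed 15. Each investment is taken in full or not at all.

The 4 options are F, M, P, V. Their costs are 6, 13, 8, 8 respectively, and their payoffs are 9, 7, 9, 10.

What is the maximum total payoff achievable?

19

Take F and V: cost 6 + 8 = 14 ≤ 15, payoff 9 + 10 = 19.
No other feasible combination does better.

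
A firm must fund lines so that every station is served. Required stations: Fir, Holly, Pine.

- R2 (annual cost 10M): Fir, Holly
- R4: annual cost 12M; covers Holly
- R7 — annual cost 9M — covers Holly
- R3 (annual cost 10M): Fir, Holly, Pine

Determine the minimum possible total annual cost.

R3 alone covers Fir, Holly, Pine — every station.
Total annual cost: 10.
No cover costs less than 10.

10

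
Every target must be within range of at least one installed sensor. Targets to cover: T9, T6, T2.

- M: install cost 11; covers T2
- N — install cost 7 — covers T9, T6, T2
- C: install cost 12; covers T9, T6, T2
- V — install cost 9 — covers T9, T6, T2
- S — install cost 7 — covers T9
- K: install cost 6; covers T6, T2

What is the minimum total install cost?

7

N alone covers T9, T6, T2 — every target.
Total install cost: 7.
No cover costs less than 7.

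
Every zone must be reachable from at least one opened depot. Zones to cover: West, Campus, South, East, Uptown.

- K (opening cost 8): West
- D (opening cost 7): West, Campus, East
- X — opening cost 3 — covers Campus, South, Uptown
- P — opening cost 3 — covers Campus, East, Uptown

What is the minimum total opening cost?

10

This is a weighted set-cover instance.
The greedy cost-per-new-zone heuristic would pick X, P, and D for 13, but a cheaper cover exists.
Choose D and X: together they cover West, Campus, South, East, Uptown — every zone.
Total opening cost: 7 + 3 = 10.
No cover costs less than 10.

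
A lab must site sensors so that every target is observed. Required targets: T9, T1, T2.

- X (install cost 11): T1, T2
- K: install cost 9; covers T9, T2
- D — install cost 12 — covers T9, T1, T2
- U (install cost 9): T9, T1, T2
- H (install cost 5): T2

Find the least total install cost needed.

This is an integer covering problem.
U alone covers T9, T1, T2 — every target.
Total install cost: 9.
No cover costs less than 9.

9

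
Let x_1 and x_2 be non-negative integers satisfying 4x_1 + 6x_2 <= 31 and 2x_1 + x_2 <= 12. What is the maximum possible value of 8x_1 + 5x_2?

48

The continuous relaxation peaks at (5.12, 1.75) with value 49.75; rounding to a feasible lattice point costs some objective.
(x_1,x_2)=(6,0): 4·6+6·0=24≤31, 2·6+1·0=12≤12, objective 48.
(x_1,x_2)=(5,1): 4·5+6·1=26≤31, 2·5+1·1=11≤12, objective 45.
(x_1,x_2)=(4,2): 4·4+6·2=28≤31, 2·4+1·2=10≤12, objective 42.
(x_1,x_2)=(5,0): 4·5+6·0=20≤31, 2·5+1·0=10≤12, objective 40.
The best lattice point is (6,0), giving 48.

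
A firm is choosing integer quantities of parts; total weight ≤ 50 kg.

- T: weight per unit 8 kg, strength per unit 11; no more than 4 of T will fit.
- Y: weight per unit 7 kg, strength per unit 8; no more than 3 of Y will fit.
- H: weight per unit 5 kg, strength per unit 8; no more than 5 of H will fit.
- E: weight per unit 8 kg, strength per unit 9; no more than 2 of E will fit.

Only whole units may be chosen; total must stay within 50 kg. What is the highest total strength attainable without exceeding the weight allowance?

73

H has the best ratio (8/5); taking only H gives at most 5×8 = 40 (stopped by the supply cap of 5).
Mixing does better — 3×T and 5×H: weight 49 ≤ 50, strength 3·11 + 5·8 = 73.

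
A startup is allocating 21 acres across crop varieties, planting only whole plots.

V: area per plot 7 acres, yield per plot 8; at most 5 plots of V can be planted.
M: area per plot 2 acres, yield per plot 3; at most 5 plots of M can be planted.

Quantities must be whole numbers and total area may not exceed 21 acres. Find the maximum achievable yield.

25

This is a bounded integer knapsack.
3×V: area 21 ≤ 21, yield 3·8 = 24.
2×V and 3×M: area 20 ≤ 21, yield 2·8 + 3·3 = 25.
Best is 25.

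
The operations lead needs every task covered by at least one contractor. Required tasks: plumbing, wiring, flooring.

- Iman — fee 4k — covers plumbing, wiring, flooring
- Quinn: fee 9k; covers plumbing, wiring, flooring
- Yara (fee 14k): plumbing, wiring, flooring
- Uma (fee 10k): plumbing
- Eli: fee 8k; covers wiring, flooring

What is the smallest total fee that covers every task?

4

Iman alone covers plumbing, wiring, flooring — every task.
Total fee: 4.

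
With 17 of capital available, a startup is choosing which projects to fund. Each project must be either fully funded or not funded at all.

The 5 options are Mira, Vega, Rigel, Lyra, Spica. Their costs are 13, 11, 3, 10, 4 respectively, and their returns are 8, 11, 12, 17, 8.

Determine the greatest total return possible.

37

Rigel + Lyra + Spica: cost 3 + 10 + 4 = 17 ≤ 17, return 12 + 17 + 8 = 37.
Rigel + Lyra: cost 3 + 10 = 13 ≤ 17, return 12 + 17 = 29.
Best is Rigel, Lyra, and Spica with total return 37.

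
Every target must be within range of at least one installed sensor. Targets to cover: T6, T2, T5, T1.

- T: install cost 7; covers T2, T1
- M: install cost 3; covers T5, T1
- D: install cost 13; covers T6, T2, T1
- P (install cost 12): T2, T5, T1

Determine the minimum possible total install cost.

16

This is a weighted set-cover instance.
Choose M and D: together they cover T6, T2, T5, T1 — every target.
Total install cost: 3 + 13 = 16.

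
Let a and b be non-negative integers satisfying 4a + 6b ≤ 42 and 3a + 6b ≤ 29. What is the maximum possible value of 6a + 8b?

54

Relaxing integrality, the LP optimum is 58.00 at (a,b) = (9.67, 0), which is not an integer point.
(a,b)=(9,0): 4·9+6·0=36≤42, 3·9+6·0=27≤29, objective 54.
(a,b)=(8,0): 4·8+6·0=32≤42, 3·8+6·0=24≤29, objective 48.
No feasible integer point exceeds 54.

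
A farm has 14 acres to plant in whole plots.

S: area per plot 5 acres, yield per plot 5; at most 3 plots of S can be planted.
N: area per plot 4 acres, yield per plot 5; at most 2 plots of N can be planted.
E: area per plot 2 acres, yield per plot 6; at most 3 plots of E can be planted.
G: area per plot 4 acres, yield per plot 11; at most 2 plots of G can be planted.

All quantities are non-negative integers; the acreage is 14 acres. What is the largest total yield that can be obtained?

Take 3×E and 2×G: area 14 ≤ 14, yield 3·6 + 2·11 = 40.
E has the best ratio (6/2) and is taken to its limit of 3; remaining capacity is filled optimally with the others.

40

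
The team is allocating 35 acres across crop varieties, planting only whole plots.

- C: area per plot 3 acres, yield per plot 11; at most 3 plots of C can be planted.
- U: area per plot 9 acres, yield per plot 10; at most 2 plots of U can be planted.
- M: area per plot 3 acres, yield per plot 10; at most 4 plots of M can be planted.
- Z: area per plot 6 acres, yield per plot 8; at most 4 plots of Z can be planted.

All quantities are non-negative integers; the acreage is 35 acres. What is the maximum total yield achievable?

This is a bounded integer knapsack.
3×C, 1×U, and 4×M: area 30 ≤ 35, yield 3·11 + 1·10 + 4·10 = 83.
3×C, 4×M, and 2×Z: area 33 ≤ 35, yield 3·11 + 4·10 + 2·8 = 89.
Best is 89.

89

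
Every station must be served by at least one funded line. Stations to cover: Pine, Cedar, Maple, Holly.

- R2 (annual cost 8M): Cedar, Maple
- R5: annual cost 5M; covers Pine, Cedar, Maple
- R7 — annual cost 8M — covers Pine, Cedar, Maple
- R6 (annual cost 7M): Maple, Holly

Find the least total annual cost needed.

Choose R5 and R6: together they cover Pine, Cedar, Maple, Holly — every station.
Total annual cost: 5 + 7 = 12.

12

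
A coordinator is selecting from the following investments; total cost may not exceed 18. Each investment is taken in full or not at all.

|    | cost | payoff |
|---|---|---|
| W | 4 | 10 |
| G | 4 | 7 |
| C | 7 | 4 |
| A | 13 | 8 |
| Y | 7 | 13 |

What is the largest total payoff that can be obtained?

30

Treat it as a binary knapsack problem.
Take W, G, and Y: cost 4 + 4 + 7 = 15 ≤ 18, payoff 10 + 7 + 13 = 30.
No other feasible combination does better.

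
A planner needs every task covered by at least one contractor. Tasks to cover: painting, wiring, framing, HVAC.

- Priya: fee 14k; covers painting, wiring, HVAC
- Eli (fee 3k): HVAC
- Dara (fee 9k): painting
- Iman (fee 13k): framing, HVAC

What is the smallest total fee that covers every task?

27

Choose Priya and Iman: together they cover painting, wiring, framing, HVAC — every task.
Total fee: 14 + 13 = 27.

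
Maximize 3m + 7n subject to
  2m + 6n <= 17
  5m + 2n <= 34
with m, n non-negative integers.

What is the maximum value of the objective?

22

(m,n)=(5,1) is feasible, giving 22.
(m,n)=(4,1) is feasible, giving 19.
(m,n)=(6,0) is feasible, giving 18.
(m,n)=(5,0) is feasible, giving 15.
Maximum is 22 at (m,n)=(5,1).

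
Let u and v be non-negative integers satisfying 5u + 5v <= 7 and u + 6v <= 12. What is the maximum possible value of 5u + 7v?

7

Relaxing integrality, the LP optimum is 9.80 at (u,v) = (0, 1.4), which is not an integer point.
(u,v)=(0,1) is feasible, giving 7.
(u,v)=(1,0) is feasible, giving 5.
(u,v)=(0,0) is feasible, giving 0.
Maximum is 7 at (u,v)=(0,1).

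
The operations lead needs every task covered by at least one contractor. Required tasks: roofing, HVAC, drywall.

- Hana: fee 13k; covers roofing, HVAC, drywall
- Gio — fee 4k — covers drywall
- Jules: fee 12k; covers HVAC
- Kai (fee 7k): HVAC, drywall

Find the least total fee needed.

The greedy cost-per-new-task heuristic would pick Kai and Hana for 20, but a cheaper cover exists.
Hana alone covers roofing, HVAC, drywall — every task.
Total fee: 13.
No cover costs less than 13.

13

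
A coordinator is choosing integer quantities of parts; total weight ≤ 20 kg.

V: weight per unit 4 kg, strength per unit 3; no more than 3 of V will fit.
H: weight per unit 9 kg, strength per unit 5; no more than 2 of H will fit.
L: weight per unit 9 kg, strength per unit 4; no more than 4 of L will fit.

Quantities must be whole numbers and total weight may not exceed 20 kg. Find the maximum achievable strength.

2×H: weight 18 ≤ 20, strength 2·5 = 10.
2×V and 1×H: weight 17 ≤ 20, strength 2·3 + 1·5 = 11.
Best is 11.

11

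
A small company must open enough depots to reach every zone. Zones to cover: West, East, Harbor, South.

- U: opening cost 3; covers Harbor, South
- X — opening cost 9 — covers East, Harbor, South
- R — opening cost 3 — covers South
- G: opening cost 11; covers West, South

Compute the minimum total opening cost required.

Choose X and G: together they cover West, East, Harbor, South — every zone.
Total opening cost: 9 + 11 = 20.

20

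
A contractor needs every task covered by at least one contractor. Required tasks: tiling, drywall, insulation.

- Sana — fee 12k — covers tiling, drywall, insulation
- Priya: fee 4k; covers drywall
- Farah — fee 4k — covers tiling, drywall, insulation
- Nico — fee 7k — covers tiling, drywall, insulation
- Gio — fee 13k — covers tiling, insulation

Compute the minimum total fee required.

4

This is an integer covering problem.
Farah alone covers tiling, drywall, insulation — every task.
Total fee: 4.
No cover costs less than 4.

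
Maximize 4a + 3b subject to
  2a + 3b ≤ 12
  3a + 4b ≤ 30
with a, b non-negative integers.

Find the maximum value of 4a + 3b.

(a,b)=(6,0): 2·6+3·0=12≤12, 3·6+4·0=18≤30, objective 24.
(a,b)=(5,0): 2·5+3·0=10≤12, 3·5+4·0=15≤30, objective 20.
The best lattice point is (6,0), giving 24.

24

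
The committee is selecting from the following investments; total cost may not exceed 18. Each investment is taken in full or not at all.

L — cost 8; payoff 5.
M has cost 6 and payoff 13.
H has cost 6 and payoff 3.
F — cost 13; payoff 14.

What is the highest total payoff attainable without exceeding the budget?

18

This is an integer program with binary decision variables.
L + M: cost 8 + 6 = 14 ≤ 18, payoff 5 + 13 = 18.
F: cost 13 ≤ 18, payoff 14.
M + H: cost 6 + 6 = 12 ≤ 18, payoff 13 + 3 = 16.
Best is L and M with total payoff 18.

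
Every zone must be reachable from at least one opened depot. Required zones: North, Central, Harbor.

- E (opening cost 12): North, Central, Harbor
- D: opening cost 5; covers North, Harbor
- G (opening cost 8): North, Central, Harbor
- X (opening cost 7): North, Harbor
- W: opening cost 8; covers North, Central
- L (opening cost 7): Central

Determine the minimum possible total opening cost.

8

G alone covers North, Central, Harbor — every zone.
Total opening cost: 8.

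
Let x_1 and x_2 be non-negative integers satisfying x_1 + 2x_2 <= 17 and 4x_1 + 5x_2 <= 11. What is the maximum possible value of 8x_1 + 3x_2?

The continuous relaxation peaks at (2.75, 0) with value 22.00; rounding to a feasible lattice point costs some objective.
(x_1,x_2)=(2,0): 1·2+2·0=2≤17, 4·2+5·0=8≤11, objective 16.
(x_1,x_2)=(1,1): 1·1+2·1=3≤17, 4·1+5·1=9≤11, objective 11.
(x_1,x_2)=(1,0): 1·1+2·0=1≤17, 4·1+5·0=4≤11, objective 8.
No feasible integer point exceeds 16.

16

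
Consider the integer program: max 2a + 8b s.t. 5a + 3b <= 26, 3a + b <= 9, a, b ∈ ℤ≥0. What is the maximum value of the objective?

The continuous relaxation peaks at (0, 8.67) with value 69.33; rounding to a feasible lattice point costs some objective.
(a,b)=(0,8): 5·0+3·8=24≤26, 3·0+1·8=8≤9, objective 64.
(a,b)=(0,7): 5·0+3·7=21≤26, 3·0+1·7=7≤9, objective 56.
No feasible integer point exceeds 64.

64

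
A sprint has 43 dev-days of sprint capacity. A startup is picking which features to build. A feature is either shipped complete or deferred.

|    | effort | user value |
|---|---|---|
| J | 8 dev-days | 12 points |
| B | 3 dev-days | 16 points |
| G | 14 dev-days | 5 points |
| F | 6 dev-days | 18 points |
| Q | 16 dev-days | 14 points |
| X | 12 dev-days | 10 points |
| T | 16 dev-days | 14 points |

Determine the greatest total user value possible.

62

J + B + G + F + X: effort 8 + 3 + 14 + 6 + 12 = 43 ≤ 43, user value 12 + 16 + 5 + 18 + 10 = 61.
B + F + Q + T: effort 3 + 6 + 16 + 16 = 41 ≤ 43, user value 16 + 18 + 14 + 14 = 62.
Best is B, F, Q, and T with total user value 62.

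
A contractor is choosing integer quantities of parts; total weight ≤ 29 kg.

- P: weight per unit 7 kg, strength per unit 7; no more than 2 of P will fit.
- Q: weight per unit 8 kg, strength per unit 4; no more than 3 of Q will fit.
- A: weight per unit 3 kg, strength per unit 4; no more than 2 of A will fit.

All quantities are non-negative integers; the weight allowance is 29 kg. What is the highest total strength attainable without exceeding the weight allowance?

This is a bounded integer knapsack.
1×P, 2×Q, and 2×A: weight 29 ≤ 29, strength 1·7 + 2·4 + 2·4 = 23.
2×P, 1×Q, and 2×A: weight 28 ≤ 29, strength 2·7 + 1·4 + 2·4 = 26.
Best is 26.

26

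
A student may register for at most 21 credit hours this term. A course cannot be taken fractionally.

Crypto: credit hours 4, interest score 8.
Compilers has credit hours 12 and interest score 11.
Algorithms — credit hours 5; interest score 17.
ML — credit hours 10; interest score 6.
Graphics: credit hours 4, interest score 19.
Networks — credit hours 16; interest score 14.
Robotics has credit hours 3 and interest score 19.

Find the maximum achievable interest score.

Algorithms + Graphics + Robotics: credit hours 5 + 4 + 3 = 12 ≤ 21, interest score 17 + 19 + 19 = 55.
Crypto + Algorithms + Graphics + Robotics: credit hours 4 + 5 + 4 + 3 = 16 ≤ 21, interest score 8 + 17 + 19 + 19 = 63.
Best is Crypto, Algorithms, Graphics, and Robotics with total interest score 63.

63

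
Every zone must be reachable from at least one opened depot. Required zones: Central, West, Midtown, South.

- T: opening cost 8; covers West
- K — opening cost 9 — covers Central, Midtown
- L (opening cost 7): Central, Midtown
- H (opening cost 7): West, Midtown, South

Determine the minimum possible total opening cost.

14

This is a weighted set-cover instance.
Choose L and H: together they cover Central, West, Midtown, South — every zone.
Total opening cost: 7 + 7 = 14.
No cover costs less than 14.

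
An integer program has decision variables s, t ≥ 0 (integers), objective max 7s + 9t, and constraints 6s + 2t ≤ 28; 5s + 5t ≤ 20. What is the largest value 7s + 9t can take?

(s,t)=(0,4): 6·0+2·4=8≤28, 5·0+5·4=20≤20, objective 36.
(s,t)=(1,3): 6·1+2·3=12≤28, 5·1+5·3=20≤20, objective 34.
(s,t)=(0,3): 6·0+2·3=6≤28, 5·0+5·3=15≤20, objective 27.
No feasible integer point exceeds 36.

36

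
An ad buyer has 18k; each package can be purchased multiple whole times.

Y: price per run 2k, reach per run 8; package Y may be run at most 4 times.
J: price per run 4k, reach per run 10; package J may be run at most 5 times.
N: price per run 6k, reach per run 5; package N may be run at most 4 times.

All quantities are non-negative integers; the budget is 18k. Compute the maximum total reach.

54

3×Y and 3×J: price 18 ≤ 18, reach 3·8 + 3·10 = 54.
4×Y and 2×J: price 16 ≤ 18, reach 4·8 + 2·10 = 52.
Best is 54.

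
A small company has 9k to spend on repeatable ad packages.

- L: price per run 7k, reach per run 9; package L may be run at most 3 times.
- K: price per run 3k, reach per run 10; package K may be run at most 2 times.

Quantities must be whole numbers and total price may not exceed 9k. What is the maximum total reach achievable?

20

This is a bounded integer knapsack.
K has the best ratio (10/3); taking only K gives at most 2×10 = 20 (stopped by the supply cap of 2).
Optimal: 2×K: price 6 ≤ 9, reach 2·10 = 20.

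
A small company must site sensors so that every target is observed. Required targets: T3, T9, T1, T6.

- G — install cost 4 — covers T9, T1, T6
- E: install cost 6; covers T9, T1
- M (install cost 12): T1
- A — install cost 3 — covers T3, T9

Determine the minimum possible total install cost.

7

Choose G and A: together they cover T3, T9, T1, T6 — every target.
Total install cost: 4 + 3 = 7.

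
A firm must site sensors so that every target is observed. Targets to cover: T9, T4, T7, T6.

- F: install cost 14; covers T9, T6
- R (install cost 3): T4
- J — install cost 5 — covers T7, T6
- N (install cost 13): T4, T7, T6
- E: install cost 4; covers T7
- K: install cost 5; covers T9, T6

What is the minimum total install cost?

The greedy cost-per-new-target heuristic would pick J, R, and K for 13, but a cheaper cover exists.
Choose R, E, and K: together they cover T9, T4, T7, T6 — every target.
Total install cost: 3 + 4 + 5 = 12.
No cover costs less than 12.

12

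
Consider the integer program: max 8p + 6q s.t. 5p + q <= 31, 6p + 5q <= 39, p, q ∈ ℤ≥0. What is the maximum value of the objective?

50

(p,q)=(4,3): 5·4+1·3=23≤31, 6·4+5·3=39≤39, objective 50.
(p,q)=(3,4): 5·3+1·4=19≤31, 6·3+5·4=38≤39, objective 48.
(p,q)=(6,0): 5·6+1·0=30≤31, 6·6+5·0=36≤39, objective 48.
(p,q)=(5,1): 5·5+1·1=26≤31, 6·5+5·1=35≤39, objective 46.
Maximum is 50 at (p,q)=(4,3).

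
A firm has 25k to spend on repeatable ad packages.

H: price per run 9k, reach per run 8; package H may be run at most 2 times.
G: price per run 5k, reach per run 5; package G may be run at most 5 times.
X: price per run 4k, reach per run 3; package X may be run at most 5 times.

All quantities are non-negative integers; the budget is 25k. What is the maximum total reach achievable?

This is a bounded integer knapsack.
Take 5×G: price 25 ≤ 25, reach 5·5 = 25.
G has the best ratio (5/5) and is taken to its limit of 5; remaining capacity is filled optimally with the others.

25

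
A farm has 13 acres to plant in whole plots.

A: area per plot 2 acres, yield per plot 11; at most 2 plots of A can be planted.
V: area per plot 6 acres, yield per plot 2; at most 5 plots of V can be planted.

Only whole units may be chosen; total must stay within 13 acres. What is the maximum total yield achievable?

Take 2×A and 1×V: area 10 ≤ 13, yield 2·11 + 1·2 = 24.
A has the best ratio (11/2) and is taken to its limit of 2; remaining capacity is filled optimally with the others.

24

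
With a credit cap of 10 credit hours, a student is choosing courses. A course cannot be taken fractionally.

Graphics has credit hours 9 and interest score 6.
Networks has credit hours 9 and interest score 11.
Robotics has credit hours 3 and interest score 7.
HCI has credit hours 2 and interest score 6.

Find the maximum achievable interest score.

Allowing fractional choices, the relaxed optimum would be about 19.1, but courses are indivisible.
Robotics + HCI: credit hours 3 + 2 = 5 ≤ 10, interest score 7 + 6 = 13.
Networks: credit hours 9 ≤ 10, interest score 11.
Robotics: credit hours 3 ≤ 10, interest score 7.
Best is Robotics and HCI with total interest score 13.

13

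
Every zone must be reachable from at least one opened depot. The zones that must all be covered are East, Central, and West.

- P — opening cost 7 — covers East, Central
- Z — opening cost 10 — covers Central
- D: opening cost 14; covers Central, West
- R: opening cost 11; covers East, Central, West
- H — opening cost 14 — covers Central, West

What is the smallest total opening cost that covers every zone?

11

The greedy cost-per-new-zone heuristic would pick P and R for 18, but a cheaper cover exists.
R alone covers East, Central, West — every zone.
Total opening cost: 11.
No cover costs less than 11.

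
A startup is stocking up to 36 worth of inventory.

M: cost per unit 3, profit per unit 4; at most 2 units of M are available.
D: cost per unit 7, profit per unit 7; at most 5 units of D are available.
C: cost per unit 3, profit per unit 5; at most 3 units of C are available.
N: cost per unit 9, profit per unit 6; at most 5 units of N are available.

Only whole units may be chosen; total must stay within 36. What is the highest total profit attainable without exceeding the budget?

This is a bounded integer knapsack.
Take 2×M, 3×D, and 3×C: cost 36 ≤ 36, profit 2·4 + 3·7 + 3·5 = 44.
C has the best ratio (5/3) and is taken to its limit of 3; remaining capacity is filled optimally with the others.

44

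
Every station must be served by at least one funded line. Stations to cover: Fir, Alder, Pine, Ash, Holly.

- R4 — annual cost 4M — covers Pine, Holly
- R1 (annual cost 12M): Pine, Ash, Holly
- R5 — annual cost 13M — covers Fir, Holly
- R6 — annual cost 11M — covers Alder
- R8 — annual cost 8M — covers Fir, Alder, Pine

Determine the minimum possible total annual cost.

The greedy cost-per-new-station heuristic would pick R4, R8, and R1 for 24, but a cheaper cover exists.
Choose R1 and R8: together they cover Fir, Alder, Pine, Ash, Holly — every station.
Total annual cost: 12 + 8 = 20.
No cover costs less than 20.

20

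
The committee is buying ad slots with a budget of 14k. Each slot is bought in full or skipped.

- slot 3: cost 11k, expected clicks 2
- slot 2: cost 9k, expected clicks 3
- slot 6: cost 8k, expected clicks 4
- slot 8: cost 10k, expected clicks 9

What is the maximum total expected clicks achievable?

9

Allowing fractional choices, the relaxed optimum would be about 11.0, but ad slots are indivisible.
slot 8: cost 10 ≤ 14, expected clicks 9.
slot 2: cost 9 ≤ 14, expected clicks 3.
slot 6: cost 8 ≤ 14, expected clicks 4.
Best is slot 8 with total expected clicks 9.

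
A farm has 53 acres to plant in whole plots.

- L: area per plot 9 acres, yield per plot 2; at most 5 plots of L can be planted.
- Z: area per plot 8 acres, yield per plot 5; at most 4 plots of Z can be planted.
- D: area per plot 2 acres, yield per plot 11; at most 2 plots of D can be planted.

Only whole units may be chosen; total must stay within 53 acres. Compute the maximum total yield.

1×L, 4×Z, and 2×D: area 45 ≤ 53, yield 1·2 + 4·5 + 2·11 = 44.
4×Z and 2×D: area 36 ≤ 53, yield 4·5 + 2·11 = 42.
Best is 44.

44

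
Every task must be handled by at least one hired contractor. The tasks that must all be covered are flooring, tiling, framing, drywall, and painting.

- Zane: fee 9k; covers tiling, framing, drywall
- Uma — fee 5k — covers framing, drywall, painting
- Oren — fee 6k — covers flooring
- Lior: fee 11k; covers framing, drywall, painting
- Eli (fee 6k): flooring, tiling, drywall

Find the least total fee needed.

Choose Uma and Eli: together they cover flooring, tiling, framing, drywall, painting — every task.
Total fee: 5 + 6 = 11.
No cover costs less than 11.

11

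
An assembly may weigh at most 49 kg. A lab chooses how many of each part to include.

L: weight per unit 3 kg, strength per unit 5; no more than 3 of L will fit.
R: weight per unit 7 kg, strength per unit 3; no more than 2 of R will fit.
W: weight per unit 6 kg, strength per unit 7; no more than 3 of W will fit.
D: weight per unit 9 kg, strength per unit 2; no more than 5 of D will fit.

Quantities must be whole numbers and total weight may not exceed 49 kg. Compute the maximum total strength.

Take 3×L, 2×R, and 3×W: weight 41 ≤ 49, strength 3·5 + 2·3 + 3·7 = 42.
L has the best ratio (5/3) and is taken to its limit of 3; remaining capacity is filled optimally with the others.

42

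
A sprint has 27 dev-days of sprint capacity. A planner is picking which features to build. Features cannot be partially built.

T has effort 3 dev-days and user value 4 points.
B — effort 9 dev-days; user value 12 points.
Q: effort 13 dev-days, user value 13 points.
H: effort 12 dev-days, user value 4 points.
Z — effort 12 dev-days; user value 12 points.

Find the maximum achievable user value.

29

This is an integer program with binary decision variables.
B + Q: effort 9 + 13 = 22 ≤ 27, user value 12 + 13 = 25.
T + B + Q: effort 3 + 9 + 13 = 25 ≤ 27, user value 4 + 12 + 13 = 29.
T + B + Z: effort 3 + 9 + 12 = 24 ≤ 27, user value 4 + 12 + 12 = 28.
Best is T, B, and Q with total user value 29.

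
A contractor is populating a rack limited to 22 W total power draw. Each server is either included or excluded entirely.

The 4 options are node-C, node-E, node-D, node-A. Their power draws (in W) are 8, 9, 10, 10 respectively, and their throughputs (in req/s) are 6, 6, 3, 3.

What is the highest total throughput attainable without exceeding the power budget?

12

node-C + node-A: power draw 8 + 10 = 18 ≤ 22, throughput 6 + 3 = 9.
node-C + node-D: power draw 8 + 10 = 18 ≤ 22, throughput 6 + 3 = 9.
node-C + node-E: power draw 8 + 9 = 17 ≤ 22, throughput 6 + 6 = 12.
Best is node-C and node-E with total throughput 12.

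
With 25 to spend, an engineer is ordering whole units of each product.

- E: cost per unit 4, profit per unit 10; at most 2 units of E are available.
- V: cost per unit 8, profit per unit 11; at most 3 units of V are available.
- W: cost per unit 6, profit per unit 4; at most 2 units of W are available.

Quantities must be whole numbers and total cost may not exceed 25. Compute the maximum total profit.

42

Take 2×E and 2×V: cost 24 ≤ 25, profit 2·10 + 2·11 = 42.
E has the best ratio (10/4) and is taken to its limit of 2; remaining capacity is filled optimally with the others.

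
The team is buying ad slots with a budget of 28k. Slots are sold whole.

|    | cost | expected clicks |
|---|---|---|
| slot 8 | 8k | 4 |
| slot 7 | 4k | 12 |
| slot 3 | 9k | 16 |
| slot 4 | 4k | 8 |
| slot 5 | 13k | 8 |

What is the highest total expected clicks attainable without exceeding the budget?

40

Allowing fractional choices, the relaxed optimum would be about 42.8, but ad slots are indivisible.
slot 7 + slot 3 + slot 4: cost 4 + 9 + 4 = 17 ≤ 28, expected clicks 12 + 16 + 8 = 36.
slot 8 + slot 7 + slot 3 + slot 4: cost 8 + 4 + 9 + 4 = 25 ≤ 28, expected clicks 4 + 12 + 16 + 8 = 40.
Best is slot 8, slot 7, slot 3, and slot 4 with total expected clicks 40.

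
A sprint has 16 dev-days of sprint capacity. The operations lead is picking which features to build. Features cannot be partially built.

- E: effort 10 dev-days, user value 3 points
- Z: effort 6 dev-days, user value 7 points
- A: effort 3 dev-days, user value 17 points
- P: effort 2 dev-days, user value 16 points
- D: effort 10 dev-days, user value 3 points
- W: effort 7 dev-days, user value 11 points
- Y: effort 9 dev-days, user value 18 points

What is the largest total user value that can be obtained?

51

Take A, P, and Y: effort 3 + 2 + 9 = 14 ≤ 16, user value 17 + 16 + 18 = 51.
No other feasible combination does better.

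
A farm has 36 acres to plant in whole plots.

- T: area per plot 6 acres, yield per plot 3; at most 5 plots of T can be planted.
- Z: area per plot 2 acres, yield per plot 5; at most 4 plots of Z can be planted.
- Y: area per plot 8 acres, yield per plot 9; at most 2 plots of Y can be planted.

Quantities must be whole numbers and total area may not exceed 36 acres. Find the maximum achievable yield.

44

Z has the best ratio (5/2); taking only Z gives at most 4×5 = 20 (stopped by the supply cap of 4).
Mixing does better — 2×T, 4×Z, and 2×Y: area 36 ≤ 36, yield 2·3 + 4·5 + 2·9 = 44.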